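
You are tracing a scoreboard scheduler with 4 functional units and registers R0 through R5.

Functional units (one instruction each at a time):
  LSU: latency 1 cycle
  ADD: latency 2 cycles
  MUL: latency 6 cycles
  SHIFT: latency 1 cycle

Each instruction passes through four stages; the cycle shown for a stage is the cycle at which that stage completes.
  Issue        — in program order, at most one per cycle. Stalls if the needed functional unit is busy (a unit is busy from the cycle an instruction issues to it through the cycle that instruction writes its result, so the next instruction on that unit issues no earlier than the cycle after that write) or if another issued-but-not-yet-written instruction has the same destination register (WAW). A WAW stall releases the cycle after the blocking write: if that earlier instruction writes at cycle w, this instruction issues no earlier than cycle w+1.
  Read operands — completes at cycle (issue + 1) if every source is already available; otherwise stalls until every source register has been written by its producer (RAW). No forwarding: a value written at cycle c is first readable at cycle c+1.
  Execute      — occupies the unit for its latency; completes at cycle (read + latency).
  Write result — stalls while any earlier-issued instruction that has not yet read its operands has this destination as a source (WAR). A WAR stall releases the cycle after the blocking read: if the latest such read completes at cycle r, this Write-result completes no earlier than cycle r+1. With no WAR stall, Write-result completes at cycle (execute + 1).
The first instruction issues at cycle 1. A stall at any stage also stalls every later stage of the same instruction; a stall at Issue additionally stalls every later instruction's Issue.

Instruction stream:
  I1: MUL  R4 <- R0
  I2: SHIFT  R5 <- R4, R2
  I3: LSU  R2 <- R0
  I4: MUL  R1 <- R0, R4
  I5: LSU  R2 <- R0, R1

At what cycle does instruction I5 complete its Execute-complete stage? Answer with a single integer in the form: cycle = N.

cycle = 20

t=1  issue I1 (MUL)
t=2  I1 read-ops; issue I2 (SHIFT)
t=3  issue I3 (LSU)
t=4  I3 read-ops
t=5  I3 finished on LSU
t=8  I1 finished on MUL
t=9  I1→R4
t=10  I2 read-ops; issue I4 (MUL)
t=11  I2 finished on SHIFT; I3→R2; I4 read-ops
t=12  I2→R5; issue I5 (LSU)
t=17  I4 finished on MUL
t=18  I4→R1
t=19  I5 read-ops
t=20  I5 finished on LSU
t=21  I5→R2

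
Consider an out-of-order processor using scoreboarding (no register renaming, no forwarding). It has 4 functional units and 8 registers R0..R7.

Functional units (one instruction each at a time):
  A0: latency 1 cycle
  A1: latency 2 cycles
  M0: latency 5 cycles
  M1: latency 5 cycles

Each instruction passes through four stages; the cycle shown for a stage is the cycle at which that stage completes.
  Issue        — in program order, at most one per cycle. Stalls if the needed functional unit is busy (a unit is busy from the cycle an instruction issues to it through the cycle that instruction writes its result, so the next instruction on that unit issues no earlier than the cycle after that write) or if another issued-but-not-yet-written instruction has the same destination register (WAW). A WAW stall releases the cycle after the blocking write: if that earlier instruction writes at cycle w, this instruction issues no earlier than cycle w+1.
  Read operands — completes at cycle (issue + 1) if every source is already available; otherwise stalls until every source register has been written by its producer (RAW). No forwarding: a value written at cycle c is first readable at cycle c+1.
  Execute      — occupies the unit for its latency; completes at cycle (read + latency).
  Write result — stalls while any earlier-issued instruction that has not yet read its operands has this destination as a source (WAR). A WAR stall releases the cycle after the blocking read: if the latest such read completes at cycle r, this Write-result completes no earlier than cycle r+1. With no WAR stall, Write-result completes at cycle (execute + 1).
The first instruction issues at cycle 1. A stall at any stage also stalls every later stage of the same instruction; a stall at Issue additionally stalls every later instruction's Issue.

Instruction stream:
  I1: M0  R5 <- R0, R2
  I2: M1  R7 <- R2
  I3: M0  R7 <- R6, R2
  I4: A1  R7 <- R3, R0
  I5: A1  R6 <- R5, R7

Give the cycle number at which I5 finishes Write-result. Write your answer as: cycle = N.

cycle = 27

[1] I1 issues→M0
[2] I1 reads | I2 issues→M1
[3] I2 reads
[7] I1 exec-done
[8] I1 writes R5 | I2 exec-done
[9] I2 writes R7
[10] I3 issues→M0
[11] I3 reads
[16] I3 exec-done
[17] I3 writes R7
[18] I4 issues→A1
[19] I4 reads
[21] I4 exec-done
[22] I4 writes R7
[23] I5 issues→A1
[24] I5 reads
[26] I5 exec-done
[27] I5 writes R6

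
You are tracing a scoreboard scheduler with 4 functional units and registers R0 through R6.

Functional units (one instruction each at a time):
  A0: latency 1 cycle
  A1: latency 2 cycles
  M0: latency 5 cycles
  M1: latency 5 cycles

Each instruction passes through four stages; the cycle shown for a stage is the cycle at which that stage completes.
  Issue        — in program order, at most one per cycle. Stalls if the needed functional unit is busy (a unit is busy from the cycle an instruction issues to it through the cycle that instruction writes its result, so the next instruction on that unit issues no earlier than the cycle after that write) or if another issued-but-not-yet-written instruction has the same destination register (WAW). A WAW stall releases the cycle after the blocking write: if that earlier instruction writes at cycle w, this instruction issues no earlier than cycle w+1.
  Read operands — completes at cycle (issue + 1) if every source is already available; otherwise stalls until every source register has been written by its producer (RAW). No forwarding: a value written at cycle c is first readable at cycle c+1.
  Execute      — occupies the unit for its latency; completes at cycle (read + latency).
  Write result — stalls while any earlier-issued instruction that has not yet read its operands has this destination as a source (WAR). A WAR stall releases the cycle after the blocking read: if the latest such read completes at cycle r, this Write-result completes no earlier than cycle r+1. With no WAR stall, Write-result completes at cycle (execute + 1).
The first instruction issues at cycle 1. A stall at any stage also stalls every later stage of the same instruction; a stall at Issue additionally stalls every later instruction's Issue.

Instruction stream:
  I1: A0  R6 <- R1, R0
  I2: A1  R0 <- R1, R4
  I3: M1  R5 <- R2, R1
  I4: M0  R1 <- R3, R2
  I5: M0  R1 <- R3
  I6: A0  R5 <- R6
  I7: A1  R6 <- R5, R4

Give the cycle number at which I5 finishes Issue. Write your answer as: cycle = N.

t=1  I1 dispatched to A0
t=2  I1 operands ready; I2 dispatched to A1
t=3  I1 complete; I2 operands ready; I3 dispatched to M1
t=4  R6←I1; I3 operands ready; I4 dispatched to M0
t=5  I2 complete; I4 operands ready
t=6  R0←I2
t=9  I3 complete
t=10  R5←I3; I4 complete
t=11  R1←I4
t=12  I5 dispatched to M0
t=13  I5 operands ready; I6 dispatched to A0
t=14  I6 operands ready; I7 dispatched to A1
t=15  I6 complete
t=16  R5←I6
t=17  I7 operands ready
t=18  I5 complete
t=19  R1←I5; I7 complete
t=20  R6←I7

cycle = 12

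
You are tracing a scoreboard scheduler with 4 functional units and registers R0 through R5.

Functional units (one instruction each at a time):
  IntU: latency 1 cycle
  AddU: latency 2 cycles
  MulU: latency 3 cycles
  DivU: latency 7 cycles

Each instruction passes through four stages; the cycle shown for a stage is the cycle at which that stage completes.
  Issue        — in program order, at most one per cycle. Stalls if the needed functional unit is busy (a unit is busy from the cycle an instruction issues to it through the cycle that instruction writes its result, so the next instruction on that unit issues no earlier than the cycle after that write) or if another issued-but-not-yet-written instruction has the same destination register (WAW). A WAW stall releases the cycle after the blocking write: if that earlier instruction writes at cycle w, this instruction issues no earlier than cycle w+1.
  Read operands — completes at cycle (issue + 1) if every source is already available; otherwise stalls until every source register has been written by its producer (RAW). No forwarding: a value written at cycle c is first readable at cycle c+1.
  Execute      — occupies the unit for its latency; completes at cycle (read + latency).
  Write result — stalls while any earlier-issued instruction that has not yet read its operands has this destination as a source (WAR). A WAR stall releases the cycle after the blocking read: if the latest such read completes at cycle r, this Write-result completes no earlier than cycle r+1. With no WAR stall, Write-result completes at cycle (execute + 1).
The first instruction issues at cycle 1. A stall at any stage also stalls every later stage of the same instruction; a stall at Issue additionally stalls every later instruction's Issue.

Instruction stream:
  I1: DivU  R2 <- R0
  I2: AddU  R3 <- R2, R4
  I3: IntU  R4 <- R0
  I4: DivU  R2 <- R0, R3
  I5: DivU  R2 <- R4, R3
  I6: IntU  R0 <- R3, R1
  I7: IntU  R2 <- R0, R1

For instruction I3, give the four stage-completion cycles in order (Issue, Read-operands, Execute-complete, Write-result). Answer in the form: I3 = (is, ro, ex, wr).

I3 = (3, 4, 5, 12)

I1: IS=1 RO=2 EX=9 WR=10
I2: IS=2 RO=11 EX=13 WR=14  [RAW R2: wait I1 write@10]
I3: IS=3 RO=4 EX=5 WR=12  [WAR R4: wait I2 read@11]
I4: IS=11 RO=15 EX=22 WR=23  [struct: DivU busy until I1 writes@10; RAW R3: wait I2 write@14]
I5: IS=24 RO=25 EX=32 WR=33  [struct: DivU busy until I4 writes@23]
I6: IS=25 RO=26 EX=27 WR=28
I7: IS=34 RO=35 EX=36 WR=37  [WAW R2: wait I5 write@33]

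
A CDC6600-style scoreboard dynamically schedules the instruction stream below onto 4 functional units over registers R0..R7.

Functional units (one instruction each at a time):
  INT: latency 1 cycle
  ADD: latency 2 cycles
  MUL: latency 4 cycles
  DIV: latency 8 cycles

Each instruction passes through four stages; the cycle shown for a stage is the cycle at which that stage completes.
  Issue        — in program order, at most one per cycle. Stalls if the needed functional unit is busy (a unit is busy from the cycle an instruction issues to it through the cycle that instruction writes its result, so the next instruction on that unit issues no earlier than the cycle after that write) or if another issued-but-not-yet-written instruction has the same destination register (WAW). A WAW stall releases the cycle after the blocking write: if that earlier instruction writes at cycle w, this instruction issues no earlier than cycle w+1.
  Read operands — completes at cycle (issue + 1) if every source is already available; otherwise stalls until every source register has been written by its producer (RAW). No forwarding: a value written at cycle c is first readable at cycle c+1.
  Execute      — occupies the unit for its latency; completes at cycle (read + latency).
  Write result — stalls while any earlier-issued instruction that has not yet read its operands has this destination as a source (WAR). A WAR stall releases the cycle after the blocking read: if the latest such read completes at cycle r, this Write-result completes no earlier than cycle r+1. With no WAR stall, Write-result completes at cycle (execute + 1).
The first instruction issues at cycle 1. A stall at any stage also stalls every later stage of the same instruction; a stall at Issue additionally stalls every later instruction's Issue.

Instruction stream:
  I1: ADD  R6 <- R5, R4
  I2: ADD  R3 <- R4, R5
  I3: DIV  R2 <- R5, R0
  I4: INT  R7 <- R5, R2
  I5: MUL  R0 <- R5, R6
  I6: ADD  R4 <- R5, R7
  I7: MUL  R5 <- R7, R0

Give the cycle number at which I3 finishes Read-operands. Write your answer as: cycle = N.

cycle = 8

t=1  I1 issues→ADD
t=2  I1 reads
t=4  I1 exec-done
t=5  I1 writes R6
t=6  I2 issues→ADD
t=7  I2 reads, I3 issues→DIV
t=8  I3 reads, I4 issues→INT
t=9  I2 exec-done, I5 issues→MUL
t=10  I2 writes R3, I5 reads
t=11  I6 issues→ADD
t=14  I5 exec-done
t=15  I5 writes R0
t=16  I3 exec-done, I7 issues→MUL
t=17  I3 writes R2
t=18  I4 reads
t=19  I4 exec-done
t=20  I4 writes R7
t=21  I6 reads, I7 reads
t=23  I6 exec-done
t=24  I6 writes R4
t=25  I7 exec-done
t=26  I7 writes R5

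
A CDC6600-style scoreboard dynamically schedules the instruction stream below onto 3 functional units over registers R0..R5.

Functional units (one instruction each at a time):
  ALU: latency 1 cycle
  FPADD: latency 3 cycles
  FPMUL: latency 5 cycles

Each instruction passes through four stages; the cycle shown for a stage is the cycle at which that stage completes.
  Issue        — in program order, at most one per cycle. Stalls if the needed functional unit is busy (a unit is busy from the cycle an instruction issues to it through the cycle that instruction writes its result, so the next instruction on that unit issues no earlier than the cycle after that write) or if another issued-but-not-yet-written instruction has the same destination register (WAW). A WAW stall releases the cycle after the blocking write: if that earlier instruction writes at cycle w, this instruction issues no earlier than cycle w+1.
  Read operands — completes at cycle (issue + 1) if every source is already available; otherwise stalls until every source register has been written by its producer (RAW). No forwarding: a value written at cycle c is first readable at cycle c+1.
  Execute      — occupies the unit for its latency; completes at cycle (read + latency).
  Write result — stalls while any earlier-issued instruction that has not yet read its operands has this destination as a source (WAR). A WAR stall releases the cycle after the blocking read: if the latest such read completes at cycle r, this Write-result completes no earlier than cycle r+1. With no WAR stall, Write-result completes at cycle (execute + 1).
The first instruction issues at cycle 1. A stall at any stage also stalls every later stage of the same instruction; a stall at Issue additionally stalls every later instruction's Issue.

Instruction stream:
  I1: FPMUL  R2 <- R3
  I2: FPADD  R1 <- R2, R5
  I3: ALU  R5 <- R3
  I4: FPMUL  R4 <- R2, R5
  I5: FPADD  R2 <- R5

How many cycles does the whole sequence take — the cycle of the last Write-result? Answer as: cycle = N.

1) issue 1, read 2, done 7, write 8
2) issue 2, read 9, done 12, write 13  <RAW R2: wait I1 write@8>
3) issue 3, read 4, done 5, write 10  <WAR R5: wait I2 read@9>
4) issue 9, read 11, done 16, write 17  <struct: FPMUL busy until I1 writes@8 / RAW R5: wait I3 write@10>
5) issue 14, read 15, done 18, write 19  <struct: FPADD busy until I2 writes@13>

cycle = 19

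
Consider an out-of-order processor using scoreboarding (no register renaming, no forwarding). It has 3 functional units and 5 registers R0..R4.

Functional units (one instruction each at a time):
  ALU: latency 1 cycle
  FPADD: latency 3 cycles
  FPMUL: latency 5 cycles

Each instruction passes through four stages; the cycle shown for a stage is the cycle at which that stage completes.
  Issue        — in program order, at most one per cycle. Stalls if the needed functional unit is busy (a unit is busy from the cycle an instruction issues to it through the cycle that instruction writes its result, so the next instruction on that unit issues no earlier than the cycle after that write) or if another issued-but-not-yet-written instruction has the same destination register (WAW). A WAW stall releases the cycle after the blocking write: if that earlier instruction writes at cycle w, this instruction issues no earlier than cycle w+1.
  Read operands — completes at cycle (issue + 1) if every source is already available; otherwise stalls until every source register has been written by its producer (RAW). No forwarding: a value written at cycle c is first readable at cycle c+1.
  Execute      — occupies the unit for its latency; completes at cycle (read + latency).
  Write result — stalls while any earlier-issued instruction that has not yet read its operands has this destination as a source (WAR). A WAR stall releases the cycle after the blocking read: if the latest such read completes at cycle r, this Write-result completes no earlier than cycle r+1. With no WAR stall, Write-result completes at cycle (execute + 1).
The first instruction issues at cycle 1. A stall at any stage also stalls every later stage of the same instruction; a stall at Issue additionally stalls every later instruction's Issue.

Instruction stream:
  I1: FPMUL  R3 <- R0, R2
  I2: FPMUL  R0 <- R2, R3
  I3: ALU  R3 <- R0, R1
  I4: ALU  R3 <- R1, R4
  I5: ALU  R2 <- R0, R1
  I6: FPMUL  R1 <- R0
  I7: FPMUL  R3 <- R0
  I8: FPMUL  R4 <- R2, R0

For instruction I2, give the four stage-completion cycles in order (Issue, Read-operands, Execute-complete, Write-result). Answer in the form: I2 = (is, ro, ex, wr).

I1 -> (1, 2, 7, 8)
I2 -> (9, 10, 15, 16)  // struct: FPMUL busy until I1 writes@8
I3 -> (10, 17, 18, 19)  // RAW R0: wait I2 write@16
I4 -> (20, 21, 22, 23)  // struct: ALU busy until I3 writes@19
I5 -> (24, 25, 26, 27)  // struct: ALU busy until I4 writes@23
I6 -> (25, 26, 31, 32)
I7 -> (33, 34, 39, 40)  // struct: FPMUL busy until I6 writes@32
I8 -> (41, 42, 47, 48)  // struct: FPMUL busy until I7 writes@40

I2 = (9, 10, 15, 16)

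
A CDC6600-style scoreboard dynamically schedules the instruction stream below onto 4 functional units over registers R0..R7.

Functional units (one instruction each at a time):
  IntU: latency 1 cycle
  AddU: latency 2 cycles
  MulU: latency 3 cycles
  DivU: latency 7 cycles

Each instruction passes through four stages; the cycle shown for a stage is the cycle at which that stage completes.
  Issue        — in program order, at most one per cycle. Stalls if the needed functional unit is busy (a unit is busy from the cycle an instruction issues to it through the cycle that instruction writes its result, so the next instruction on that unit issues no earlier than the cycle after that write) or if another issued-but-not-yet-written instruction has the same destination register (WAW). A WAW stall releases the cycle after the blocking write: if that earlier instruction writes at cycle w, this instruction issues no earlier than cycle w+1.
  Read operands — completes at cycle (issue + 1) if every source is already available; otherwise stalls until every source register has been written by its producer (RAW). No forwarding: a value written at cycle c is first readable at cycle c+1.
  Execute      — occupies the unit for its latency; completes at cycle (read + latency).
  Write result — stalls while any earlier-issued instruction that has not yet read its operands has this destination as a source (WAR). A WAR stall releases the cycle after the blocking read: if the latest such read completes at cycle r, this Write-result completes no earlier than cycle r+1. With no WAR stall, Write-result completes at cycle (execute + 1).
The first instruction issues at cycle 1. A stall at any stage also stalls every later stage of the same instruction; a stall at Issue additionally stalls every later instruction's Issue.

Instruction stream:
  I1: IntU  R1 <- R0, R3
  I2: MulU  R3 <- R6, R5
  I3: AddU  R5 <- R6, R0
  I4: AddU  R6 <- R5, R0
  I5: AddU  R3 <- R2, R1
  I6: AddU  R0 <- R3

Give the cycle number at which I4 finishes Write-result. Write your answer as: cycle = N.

cycle = 12

[1] issue I1 (IntU)
[2] I1 read-ops · issue I2 (MulU)
[3] I1 finished on IntU · I2 read-ops · issue I3 (AddU)
[4] I1→R1 · I3 read-ops
[6] I2 finished on MulU · I3 finished on AddU
[7] I2→R3 · I3→R5
[8] issue I4 (AddU)
[9] I4 read-ops
[11] I4 finished on AddU
[12] I4→R6
[13] issue I5 (AddU)
[14] I5 read-ops
[16] I5 finished on AddU
[17] I5→R3
[18] issue I6 (AddU)
[19] I6 read-ops
[21] I6 finished on AddU
[22] I6→R0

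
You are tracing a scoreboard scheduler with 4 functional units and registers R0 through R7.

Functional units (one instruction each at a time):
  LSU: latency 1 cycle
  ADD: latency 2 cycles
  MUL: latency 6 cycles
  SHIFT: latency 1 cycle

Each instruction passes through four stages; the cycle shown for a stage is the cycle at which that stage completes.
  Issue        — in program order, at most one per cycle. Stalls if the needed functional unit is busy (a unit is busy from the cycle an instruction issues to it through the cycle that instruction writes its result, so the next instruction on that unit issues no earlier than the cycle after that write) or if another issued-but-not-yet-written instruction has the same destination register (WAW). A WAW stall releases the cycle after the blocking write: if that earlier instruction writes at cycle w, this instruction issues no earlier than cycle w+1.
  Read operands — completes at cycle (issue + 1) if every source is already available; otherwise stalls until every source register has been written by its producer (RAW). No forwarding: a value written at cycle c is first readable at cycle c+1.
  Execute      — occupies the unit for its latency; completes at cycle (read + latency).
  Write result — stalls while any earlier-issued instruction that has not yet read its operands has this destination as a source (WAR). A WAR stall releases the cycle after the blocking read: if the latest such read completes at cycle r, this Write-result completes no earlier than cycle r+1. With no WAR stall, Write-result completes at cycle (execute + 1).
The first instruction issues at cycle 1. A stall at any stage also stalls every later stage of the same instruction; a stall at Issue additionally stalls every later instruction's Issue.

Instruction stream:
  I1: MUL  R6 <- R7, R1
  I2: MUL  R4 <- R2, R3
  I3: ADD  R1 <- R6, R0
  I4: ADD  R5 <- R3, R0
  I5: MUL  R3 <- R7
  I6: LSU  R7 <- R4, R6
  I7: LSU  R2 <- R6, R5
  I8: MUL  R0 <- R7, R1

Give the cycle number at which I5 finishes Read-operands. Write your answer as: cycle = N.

cycle 1: I1→MUL
cycle 2: I1 RO
cycle 8: I1 EX
cycle 9: I1 WR R6
cycle 10: I2→MUL
cycle 11: I2 RO, I3→ADD
cycle 12: I3 RO
cycle 14: I3 EX
cycle 15: I3 WR R1
cycle 16: I4→ADD
cycle 17: I2 EX, I4 RO
cycle 18: I2 WR R4
cycle 19: I4 EX, I5→MUL
cycle 20: I4 WR R5, I5 RO, I6→LSU
cycle 21: I6 RO
cycle 22: I6 EX
cycle 23: I6 WR R7
cycle 24: I7→LSU
cycle 25: I7 RO
cycle 26: I5 EX, I7 EX
cycle 27: I5 WR R3, I7 WR R2
cycle 28: I8→MUL
cycle 29: I8 RO
cycle 35: I8 EX
cycle 36: I8 WR R0

cycle = 20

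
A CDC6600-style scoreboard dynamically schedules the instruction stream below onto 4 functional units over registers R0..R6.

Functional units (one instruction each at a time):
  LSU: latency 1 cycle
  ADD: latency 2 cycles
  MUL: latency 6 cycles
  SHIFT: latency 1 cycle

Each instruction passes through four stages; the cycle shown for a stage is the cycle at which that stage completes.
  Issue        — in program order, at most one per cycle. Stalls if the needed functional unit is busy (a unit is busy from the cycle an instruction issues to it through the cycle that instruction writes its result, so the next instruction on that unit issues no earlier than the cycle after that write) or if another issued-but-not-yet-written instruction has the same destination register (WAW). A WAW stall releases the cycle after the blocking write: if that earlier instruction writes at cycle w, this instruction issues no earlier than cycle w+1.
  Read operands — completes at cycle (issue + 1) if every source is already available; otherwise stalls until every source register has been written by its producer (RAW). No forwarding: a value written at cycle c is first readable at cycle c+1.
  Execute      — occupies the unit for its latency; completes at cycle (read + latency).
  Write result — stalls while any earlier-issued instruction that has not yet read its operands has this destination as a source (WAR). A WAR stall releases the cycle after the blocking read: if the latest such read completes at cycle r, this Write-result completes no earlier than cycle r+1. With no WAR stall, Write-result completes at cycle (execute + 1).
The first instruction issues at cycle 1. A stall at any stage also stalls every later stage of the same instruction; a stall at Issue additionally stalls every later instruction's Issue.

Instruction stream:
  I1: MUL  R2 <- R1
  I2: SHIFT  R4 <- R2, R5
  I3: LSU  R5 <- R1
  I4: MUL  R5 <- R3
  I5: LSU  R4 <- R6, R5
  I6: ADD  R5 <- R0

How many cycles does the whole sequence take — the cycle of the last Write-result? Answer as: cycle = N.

cycle = 25

1) issue 1, read 2, done 8, write 9
2) issue 2, read 10, done 11, write 12  <RAW R2: wait I1 write@9>
3) issue 3, read 4, done 5, write 11  <WAR R5: wait I2 read@10>
4) issue 12, read 13, done 19, write 20  <WAW R5: wait I3 write@11>
5) issue 13, read 21, done 22, write 23  <RAW R5: wait I4 write@20>
6) issue 21, read 22, done 24, write 25  <WAW R5: wait I4 write@20>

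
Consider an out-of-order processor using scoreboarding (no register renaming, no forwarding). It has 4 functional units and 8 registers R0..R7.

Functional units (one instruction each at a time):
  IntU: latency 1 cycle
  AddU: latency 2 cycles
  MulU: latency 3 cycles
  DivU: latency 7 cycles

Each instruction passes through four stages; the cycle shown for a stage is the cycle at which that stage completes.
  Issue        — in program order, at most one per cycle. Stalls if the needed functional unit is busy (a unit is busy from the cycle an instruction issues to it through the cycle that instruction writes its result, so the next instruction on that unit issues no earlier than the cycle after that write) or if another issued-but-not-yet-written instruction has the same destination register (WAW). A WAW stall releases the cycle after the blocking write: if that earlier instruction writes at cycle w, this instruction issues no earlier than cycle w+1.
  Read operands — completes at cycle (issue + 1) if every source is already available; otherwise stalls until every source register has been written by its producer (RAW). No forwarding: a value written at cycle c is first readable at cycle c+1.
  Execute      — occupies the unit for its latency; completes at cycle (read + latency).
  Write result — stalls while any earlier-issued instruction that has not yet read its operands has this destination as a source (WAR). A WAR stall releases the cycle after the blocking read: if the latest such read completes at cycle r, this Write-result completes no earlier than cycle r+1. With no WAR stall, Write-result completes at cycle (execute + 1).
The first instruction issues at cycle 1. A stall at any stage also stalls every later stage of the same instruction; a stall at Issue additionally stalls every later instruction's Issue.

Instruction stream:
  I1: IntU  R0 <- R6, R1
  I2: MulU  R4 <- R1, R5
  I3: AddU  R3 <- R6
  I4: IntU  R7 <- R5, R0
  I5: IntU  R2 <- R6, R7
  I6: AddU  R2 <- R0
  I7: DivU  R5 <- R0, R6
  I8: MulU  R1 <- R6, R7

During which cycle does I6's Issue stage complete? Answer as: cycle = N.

cycle = 13

I1: IS=1 RO=2 EX=3 WR=4
I2: IS=2 RO=3 EX=6 WR=7
I3: IS=3 RO=4 EX=6 WR=7
I4: IS=5 RO=6 EX=7 WR=8  [struct: IntU busy until I1 writes@4]
I5: IS=9 RO=10 EX=11 WR=12  [struct: IntU busy until I4 writes@8]
I6: IS=13 RO=14 EX=16 WR=17  [WAW R2: wait I5 write@12]
I7: IS=14 RO=15 EX=22 WR=23
I8: IS=15 RO=16 EX=19 WR=20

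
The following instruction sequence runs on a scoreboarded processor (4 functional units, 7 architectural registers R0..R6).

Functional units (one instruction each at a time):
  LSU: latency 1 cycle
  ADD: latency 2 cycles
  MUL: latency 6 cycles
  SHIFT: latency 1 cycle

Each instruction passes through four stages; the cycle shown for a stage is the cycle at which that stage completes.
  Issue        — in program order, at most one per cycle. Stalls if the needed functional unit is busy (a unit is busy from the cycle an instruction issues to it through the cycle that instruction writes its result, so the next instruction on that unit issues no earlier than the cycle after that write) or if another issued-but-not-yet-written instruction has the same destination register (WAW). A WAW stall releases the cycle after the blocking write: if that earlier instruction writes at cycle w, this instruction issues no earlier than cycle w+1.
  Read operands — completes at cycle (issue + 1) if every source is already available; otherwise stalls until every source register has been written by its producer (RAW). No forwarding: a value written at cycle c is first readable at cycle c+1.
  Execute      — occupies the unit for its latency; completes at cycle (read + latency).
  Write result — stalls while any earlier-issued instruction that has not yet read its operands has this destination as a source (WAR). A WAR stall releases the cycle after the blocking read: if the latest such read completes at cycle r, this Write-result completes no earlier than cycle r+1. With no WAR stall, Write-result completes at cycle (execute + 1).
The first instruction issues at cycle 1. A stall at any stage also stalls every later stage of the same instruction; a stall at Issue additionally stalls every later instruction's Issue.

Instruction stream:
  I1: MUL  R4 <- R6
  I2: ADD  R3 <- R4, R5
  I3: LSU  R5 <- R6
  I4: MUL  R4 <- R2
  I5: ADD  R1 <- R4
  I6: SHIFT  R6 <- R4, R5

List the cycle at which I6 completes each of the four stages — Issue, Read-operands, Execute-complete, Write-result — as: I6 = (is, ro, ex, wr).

I6 = (15, 19, 20, 21)

[I1] 1/2/8/9
[I2] 2/10/12/13  (RAW R4: wait I1 write@9)
[I3] 3/4/5/11  (WAR R5: wait I2 read@10)
[I4] 10/11/17/18  (struct: MUL busy until I1 writes@9)
[I5] 14/19/21/22  (struct: ADD busy until I2 writes@13; RAW R4: wait I4 write@18)
[I6] 15/19/20/21  (RAW R4: wait I4 write@18)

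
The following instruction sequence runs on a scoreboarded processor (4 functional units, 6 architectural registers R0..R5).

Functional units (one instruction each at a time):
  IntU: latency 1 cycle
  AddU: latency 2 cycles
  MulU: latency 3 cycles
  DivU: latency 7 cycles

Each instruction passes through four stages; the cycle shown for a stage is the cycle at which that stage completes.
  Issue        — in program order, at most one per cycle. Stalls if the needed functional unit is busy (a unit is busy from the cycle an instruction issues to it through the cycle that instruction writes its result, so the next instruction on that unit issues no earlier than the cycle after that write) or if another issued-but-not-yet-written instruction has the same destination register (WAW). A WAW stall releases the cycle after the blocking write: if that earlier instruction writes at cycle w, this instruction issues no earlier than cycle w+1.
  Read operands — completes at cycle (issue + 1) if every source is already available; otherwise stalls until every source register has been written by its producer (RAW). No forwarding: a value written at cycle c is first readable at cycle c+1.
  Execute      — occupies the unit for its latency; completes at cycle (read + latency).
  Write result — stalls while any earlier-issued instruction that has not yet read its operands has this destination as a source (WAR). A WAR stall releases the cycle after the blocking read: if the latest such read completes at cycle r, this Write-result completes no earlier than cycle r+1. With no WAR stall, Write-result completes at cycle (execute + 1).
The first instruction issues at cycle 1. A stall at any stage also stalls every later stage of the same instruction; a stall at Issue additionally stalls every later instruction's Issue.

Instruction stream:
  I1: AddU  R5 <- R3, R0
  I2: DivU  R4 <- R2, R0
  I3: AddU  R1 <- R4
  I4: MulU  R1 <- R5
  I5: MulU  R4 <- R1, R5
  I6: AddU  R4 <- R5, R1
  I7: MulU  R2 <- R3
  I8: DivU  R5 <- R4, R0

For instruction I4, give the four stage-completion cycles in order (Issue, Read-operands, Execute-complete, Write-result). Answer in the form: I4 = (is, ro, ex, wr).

I4 = (16, 17, 20, 21)

t=1  issue I1 (AddU)
t=2  I1 read-ops; issue I2 (DivU)
t=3  I2 read-ops
t=4  I1 finished on AddU
t=5  I1→R5
t=6  issue I3 (AddU)
t=10  I2 finished on DivU
t=11  I2→R4
t=12  I3 read-ops
t=14  I3 finished on AddU
t=15  I3→R1
t=16  issue I4 (MulU)
t=17  I4 read-ops
t=20  I4 finished on MulU
t=21  I4→R1
t=22  issue I5 (MulU)
t=23  I5 read-ops
t=26  I5 finished on MulU
t=27  I5→R4
t=28  issue I6 (AddU)
t=29  I6 read-ops; issue I7 (MulU)
t=30  I7 read-ops; issue I8 (DivU)
t=31  I6 finished on AddU
t=32  I6→R4
t=33  I7 finished on MulU; I8 read-ops
t=34  I7→R2
t=40  I8 finished on DivU
t=41  I8→R5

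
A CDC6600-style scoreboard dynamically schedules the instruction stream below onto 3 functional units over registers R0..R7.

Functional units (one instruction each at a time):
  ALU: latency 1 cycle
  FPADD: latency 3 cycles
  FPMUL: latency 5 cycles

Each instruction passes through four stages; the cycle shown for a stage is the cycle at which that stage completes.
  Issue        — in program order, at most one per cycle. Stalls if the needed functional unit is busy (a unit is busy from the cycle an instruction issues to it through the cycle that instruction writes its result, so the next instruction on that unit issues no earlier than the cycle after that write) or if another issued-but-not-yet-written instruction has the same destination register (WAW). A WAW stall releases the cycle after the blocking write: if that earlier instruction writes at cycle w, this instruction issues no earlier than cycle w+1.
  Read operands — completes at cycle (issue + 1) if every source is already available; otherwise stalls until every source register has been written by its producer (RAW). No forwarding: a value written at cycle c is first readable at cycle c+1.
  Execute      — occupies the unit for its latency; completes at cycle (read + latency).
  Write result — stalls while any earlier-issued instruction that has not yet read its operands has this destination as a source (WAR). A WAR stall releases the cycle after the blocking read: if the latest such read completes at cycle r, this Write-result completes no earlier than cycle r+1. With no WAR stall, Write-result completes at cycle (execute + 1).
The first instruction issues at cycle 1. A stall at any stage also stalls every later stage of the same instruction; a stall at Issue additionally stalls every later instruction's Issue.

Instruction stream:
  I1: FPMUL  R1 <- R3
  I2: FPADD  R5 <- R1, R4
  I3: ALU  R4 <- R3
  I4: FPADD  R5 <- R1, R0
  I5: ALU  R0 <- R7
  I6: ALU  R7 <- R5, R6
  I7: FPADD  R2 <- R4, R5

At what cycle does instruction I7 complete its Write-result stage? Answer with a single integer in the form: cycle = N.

c1: issue I1 (FPMUL)
c2: I1 read-ops · issue I2 (FPADD)
c3: issue I3 (ALU)
c4: I3 read-ops
c5: I3 finished on ALU
c7: I1 finished on FPMUL
c8: I1→R1
c9: I2 read-ops
c10: I3→R4
c12: I2 finished on FPADD
c13: I2→R5
c14: issue I4 (FPADD)
c15: I4 read-ops · issue I5 (ALU)
c16: I5 read-ops
c17: I5 finished on ALU
c18: I4 finished on FPADD · I5→R0
c19: I4→R5 · issue I6 (ALU)
c20: I6 read-ops · issue I7 (FPADD)
c21: I6 finished on ALU · I7 read-ops
c22: I6→R7
c24: I7 finished on FPADD
c25: I7→R2

cycle = 25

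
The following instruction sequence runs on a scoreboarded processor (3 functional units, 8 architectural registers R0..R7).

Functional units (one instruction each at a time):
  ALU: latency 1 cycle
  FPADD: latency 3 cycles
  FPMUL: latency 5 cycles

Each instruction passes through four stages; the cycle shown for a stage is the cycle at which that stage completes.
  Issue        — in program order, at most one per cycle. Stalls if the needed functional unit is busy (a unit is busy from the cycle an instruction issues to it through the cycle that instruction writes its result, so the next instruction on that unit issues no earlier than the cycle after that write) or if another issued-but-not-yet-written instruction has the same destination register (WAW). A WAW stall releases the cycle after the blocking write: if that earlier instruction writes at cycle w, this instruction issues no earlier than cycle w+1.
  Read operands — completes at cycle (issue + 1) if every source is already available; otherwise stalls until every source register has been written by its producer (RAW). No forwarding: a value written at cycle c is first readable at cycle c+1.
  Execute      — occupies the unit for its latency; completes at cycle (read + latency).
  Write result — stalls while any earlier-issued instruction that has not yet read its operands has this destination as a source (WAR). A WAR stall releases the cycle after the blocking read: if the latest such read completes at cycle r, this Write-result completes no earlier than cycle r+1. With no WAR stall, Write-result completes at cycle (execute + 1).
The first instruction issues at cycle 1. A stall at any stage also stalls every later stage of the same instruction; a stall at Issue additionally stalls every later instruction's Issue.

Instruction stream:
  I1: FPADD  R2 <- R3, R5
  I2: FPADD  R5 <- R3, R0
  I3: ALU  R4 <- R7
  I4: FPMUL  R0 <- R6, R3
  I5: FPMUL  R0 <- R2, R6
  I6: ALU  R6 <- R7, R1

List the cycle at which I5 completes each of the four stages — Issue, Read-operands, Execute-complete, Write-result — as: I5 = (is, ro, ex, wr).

I1: IS=1 RO=2 EX=5 WR=6
I2: IS=7 RO=8 EX=11 WR=12  [struct: FPADD busy until I1 writes@6]
I3: IS=8 RO=9 EX=10 WR=11
I4: IS=9 RO=10 EX=15 WR=16
I5: IS=17 RO=18 EX=23 WR=24  [struct: FPMUL busy until I4 writes@16]
I6: IS=18 RO=19 EX=20 WR=21

I5 = (17, 18, 23, 24)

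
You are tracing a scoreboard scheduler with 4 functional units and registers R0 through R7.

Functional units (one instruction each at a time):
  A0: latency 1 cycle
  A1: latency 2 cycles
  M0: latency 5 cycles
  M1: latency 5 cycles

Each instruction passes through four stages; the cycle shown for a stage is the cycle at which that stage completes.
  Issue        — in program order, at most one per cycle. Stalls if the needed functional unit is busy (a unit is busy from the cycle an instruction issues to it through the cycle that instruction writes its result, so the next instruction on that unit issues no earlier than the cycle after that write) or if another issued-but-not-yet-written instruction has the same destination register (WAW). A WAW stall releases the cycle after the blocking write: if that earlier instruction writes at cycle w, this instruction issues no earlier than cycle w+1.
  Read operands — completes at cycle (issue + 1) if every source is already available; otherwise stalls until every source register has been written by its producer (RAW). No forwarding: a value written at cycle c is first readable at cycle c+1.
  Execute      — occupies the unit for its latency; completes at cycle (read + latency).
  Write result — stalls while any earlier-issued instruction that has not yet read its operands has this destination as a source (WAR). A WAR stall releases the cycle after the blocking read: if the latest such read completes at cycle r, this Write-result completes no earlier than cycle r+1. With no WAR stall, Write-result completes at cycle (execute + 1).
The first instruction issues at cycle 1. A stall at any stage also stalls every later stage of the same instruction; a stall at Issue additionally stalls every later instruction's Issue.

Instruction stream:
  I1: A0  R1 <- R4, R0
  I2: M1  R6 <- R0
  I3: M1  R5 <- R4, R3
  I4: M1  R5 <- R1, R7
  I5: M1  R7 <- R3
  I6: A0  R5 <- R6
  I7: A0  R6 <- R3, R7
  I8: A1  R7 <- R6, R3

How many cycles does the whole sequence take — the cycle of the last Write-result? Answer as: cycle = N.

  I1 | 1 | 2 | 3 | 4
  I2 | 2 | 3 | 8 | 9
  I3 | 10 | 11 | 16 | 17   struct: M1 busy until I2 writes@9
  I4 | 18 | 19 | 24 | 25   struct: M1 busy until I3 writes@17
  I5 | 26 | 27 | 32 | 33   struct: M1 busy until I4 writes@25
  I6 | 27 | 28 | 29 | 30
  I7 | 31 | 34 | 35 | 36   struct: A0 busy until I6 writes@30 · RAW R7: wait I5 write@33
  I8 | 34 | 37 | 39 | 40   WAW R7: wait I5 write@33 · RAW R6: wait I7 write@36

cycle = 40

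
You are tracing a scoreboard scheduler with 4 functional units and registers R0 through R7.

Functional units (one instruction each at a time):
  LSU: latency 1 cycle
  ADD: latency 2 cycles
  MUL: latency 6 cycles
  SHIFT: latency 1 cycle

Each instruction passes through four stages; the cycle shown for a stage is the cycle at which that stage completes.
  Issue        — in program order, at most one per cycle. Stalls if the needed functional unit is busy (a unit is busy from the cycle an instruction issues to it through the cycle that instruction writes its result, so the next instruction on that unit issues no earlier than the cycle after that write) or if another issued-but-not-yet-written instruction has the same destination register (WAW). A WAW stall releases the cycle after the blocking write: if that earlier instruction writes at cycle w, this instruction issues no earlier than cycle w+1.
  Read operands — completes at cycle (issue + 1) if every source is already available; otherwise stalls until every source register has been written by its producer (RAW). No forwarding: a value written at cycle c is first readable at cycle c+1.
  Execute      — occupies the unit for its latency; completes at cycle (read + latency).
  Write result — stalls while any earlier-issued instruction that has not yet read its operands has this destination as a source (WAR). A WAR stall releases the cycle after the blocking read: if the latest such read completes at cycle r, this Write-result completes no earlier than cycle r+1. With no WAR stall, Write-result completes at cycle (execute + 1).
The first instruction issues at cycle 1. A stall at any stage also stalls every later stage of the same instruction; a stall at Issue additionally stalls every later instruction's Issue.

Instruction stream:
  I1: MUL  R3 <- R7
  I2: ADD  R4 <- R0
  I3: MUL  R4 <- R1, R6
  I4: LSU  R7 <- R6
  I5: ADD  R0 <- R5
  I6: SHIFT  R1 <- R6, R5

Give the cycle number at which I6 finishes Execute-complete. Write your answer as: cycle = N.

cycle = 15

[I1] 1/2/8/9
[I2] 2/3/5/6
[I3] 10/11/17/18  (struct: MUL busy until I1 writes@9)
[I4] 11/12/13/14
[I5] 12/13/15/16
[I6] 13/14/15/16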